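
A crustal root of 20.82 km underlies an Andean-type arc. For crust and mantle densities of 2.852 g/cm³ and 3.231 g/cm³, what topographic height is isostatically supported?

2.77 km

By Archimedes' principle applied to the lithosphere: ρ_c h = (ρ_m − ρ_c) r.
h = r (ρ_m − ρ_c) / ρ_c = 20.82 km × (3.231 − 2.852) / 2.852 = 2.77 km.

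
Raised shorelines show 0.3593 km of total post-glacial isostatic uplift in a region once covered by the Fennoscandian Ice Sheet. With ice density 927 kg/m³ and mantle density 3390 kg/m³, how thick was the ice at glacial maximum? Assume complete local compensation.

u = t ρ_ice/ρ_m → t = u ρ_m/ρ_ice = 0.3593 km × 3390/927 = 1.31 km.

1.31 km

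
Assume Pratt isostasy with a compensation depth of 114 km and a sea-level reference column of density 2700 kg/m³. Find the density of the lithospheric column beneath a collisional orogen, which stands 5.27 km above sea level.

Pratt balance: ρ_ref D = ρ (D + h).
ρ = ρ_ref D/(D + h) = 2700 × 114 km/(114 km + 5.27 km) = 2580 kg/m³.

2580 kg/m³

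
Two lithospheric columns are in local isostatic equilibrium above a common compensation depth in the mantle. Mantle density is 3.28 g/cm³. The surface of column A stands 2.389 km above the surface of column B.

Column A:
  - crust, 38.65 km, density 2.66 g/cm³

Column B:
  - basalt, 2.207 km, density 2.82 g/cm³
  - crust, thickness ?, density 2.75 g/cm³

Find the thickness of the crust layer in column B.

Take the compensation level at the base of the deeper column (depth z_c below the surface of column A) and equate Σ ρ_i t_i down to z_c; mantle fills any gap and the z_c terms cancel.
Column A: 38.65×2.66 + (z_c − 38.65)×3.28
Column B: 2.389×0 + 2.207×2.82 + x×2.75 + (z_c − 2.389 − 2.207 − x)×3.28
The z_c×3.28 term appears on both sides and cancels. Collect the known terms of each column as K = Σ(ρt)_known − 3.28 × (depth of known layers): K_A = 102.809 − 3.28×38.65 = −23.963; K_B = 6.22374 − 3.28×(2.389 + 2.207) = −8.85114.
Balance: K_A = K_B − x×(3.28 − 2.75), so x = (K_B − K_A)/(3.28 − 2.75) = 15.1119/0.53 = 28.5 km.

28.5 km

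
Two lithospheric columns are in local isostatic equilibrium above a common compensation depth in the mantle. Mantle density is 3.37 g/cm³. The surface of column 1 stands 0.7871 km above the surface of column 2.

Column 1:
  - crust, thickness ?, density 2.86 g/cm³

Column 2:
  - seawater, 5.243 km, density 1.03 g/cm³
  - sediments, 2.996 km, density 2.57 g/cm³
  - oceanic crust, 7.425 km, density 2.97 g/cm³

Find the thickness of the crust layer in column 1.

Take the compensation level at the base of the deeper column (depth z_c below the surface of column 1) and equate Σ ρ_i t_i down to z_c; mantle fills any gap and the z_c terms cancel.
Column 1: x×2.86 + (z_c − 0 − x)×3.37
Column 2: 0.7871×0 + 5.243×1.03 + 2.996×2.57 + 7.425×2.97 + (z_c − 0.7871 − 15.664)×3.37
The z_c×3.37 term appears on both sides and cancels. Collect the known terms of each column as K = Σ(ρt)_known − 3.37 × (depth of known layers): K_1 = 0 − 3.37×0 = 0; K_2 = 35.15226 − 3.37×(0.7871 + 15.664) = −20.287947.
Balance: K_1 − x×(3.37 − 2.86) = K_2, so x = (K_1 − K_2)/(3.37 − 2.86) = 20.2879/0.51 = 39.8 km.

39.8 km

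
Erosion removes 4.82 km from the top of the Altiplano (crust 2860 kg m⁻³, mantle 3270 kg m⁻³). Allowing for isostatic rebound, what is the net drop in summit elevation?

Rebound u = e ρ_c/ρ_m = 4.82 km × 2860/3270 = 4.216 km.
Net surface drop = e − u = 4.82 km − 4.216 km = e (ρ_m − ρ_c)/ρ_m = 0.604 km.

0.604 km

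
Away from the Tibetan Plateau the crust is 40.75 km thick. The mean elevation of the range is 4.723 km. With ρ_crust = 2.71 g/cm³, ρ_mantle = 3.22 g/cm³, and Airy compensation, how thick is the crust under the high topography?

70.6 km

Root depth r = h ρ_c / (ρ_m − ρ_c) = 4.723 km × 2.71 / 0.51 = 25.1 km.
Total thickness = T + h + r = 40.75 km + 4.723 km + 25.1 km = 70.6 km.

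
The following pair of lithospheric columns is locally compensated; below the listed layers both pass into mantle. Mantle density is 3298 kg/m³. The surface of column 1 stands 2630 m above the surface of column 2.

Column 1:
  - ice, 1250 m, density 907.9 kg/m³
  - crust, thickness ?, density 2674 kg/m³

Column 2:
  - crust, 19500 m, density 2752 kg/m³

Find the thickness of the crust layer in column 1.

26200 m

Take the compensation level at the base of the deeper column (depth z_c below the surface of column 1) and equate Σ ρ_i t_i down to z_c; mantle fills any gap and the z_c terms cancel.
Column 1: 1250×907.9 + x×2674 + (z_c − 1250 − x)×3298
Column 2: 2630×0 + 19500×2752 + (z_c − 2630 − 19500)×3298
The z_c×3298 term appears on both sides and cancels. Collect the known terms of each column as K = Σ(ρt)_known − 3298 × (depth of known layers): K_1 = 1134875 − 3298×1250 = −2987625; K_2 = 53664000 − 3298×(2630 + 19500) = −19320740.
Balance: K_1 − x×(3298 − 2674) = K_2, so x = (K_1 − K_2)/(3298 − 2674) = 16333100/624 = 26200 m.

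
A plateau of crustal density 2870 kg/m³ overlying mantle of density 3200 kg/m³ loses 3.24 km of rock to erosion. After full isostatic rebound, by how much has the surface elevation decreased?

0.334 km

Rebound u = e ρ_c/ρ_m = 3.24 km × 2870/3200 = 2.906 km.
Net surface drop = e − u = 3.24 km − 2.906 km = e (ρ_m − ρ_c)/ρ_m = 0.334 km.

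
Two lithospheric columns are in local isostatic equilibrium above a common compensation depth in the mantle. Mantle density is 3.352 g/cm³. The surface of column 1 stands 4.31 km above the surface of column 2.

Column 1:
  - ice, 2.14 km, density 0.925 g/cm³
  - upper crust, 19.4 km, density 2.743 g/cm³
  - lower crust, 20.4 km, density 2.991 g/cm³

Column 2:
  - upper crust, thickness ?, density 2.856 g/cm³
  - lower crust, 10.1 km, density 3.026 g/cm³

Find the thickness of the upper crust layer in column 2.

13.4 km

Take the compensation level at the base of the deeper column (depth z_c below the surface of column 1) and equate Σ ρ_i t_i down to z_c; mantle fills any gap and the z_c terms cancel.
Column 1: 2.14×0.925 + 19.4×2.743 + 20.4×2.991 + (z_c − 41.94)×3.352
Column 2: 4.31×0 + x×2.856 + 10.1×3.026 + (z_c − 4.31 − 10.1 − x)×3.352
The z_c×3.352 term appears on both sides and cancels. Collect the known terms of each column as K = Σ(ρt)_known − 3.352 × (depth of known layers): K_1 = 116.2101 − 3.352×41.94 = −24.37278; K_2 = 30.5626 − 3.352×(4.31 + 10.1) = −17.73972.
Balance: K_1 = K_2 − x×(3.352 − 2.856), so x = (K_2 − K_1)/(3.352 − 2.856) = 6.63306/0.496 = 13.4 km.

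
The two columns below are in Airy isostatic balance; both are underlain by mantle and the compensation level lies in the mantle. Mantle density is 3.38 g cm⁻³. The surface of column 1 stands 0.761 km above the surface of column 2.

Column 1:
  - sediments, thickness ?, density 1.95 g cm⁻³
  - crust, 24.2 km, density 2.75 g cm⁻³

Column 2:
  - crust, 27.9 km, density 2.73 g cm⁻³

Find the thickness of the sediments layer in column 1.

3.82 km

Take the compensation level at the base of the deeper column (depth z_c below the surface of column 1) and equate Σ ρ_i t_i down to z_c; mantle fills any gap and the z_c terms cancel.
Column 1: x×1.95 + 24.2×2.75 + (z_c − 24.2 − x)×3.38
Column 2: 0.761×0 + 27.9×2.73 + (z_c − 0.761 − 27.9)×3.38
The z_c×3.38 term appears on both sides and cancels. Collect the known terms of each column as K = Σ(ρt)_known − 3.38 × (depth of known layers): K_1 = 66.55 − 3.38×24.2 = −15.246; K_2 = 76.167 − 3.38×(0.761 + 27.9) = −20.70718.
Balance: K_1 − x×(3.38 − 1.95) = K_2, so x = (K_1 − K_2)/(3.38 − 1.95) = 5.46118/1.43 = 3.82 km.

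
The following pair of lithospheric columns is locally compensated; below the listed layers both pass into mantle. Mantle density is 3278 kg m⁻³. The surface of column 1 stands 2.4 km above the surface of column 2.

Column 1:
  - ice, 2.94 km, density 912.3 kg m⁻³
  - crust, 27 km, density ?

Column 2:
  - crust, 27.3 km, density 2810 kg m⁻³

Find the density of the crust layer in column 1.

2770 kg m⁻³

Take the compensation level at the base of the deeper column (depth z_c below the surface of column 1) and equate Σ ρ_i t_i down to z_c; mantle fills any gap and the z_c terms cancel.
Column 1: 2.94×912.3 + 27×ρ + (z_c − 29.94)×3278
Column 2: 2.4×0 + 27.3×2810 + (z_c − 2.4 − 27.3)×3278
The z_c×3278 term appears on both sides and cancels. Collect the known terms of each column as K = Σ(ρt)_known − 3278 × (depth of known layers): K_1 = 2682.162 − 3278×29.94 = −95461.158; K_2 = 76713 − 3278×(2.4 + 27.3) = −20643.6.
Balance: K_1 + 27×ρ = K_2, so ρ = (K_2 − K_1)/27 = 74817.6/27 = 2770 kg m⁻³.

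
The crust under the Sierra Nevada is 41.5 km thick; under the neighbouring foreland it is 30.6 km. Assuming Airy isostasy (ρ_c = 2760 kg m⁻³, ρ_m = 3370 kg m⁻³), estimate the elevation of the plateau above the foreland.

1.97 km

Excess crust Δ = 41.5 km − 30.6 km = 10.9 km, split between elevation h and root r with h + r = Δ.
Airy balance ρ_c h = (ρ_m − ρ_c) r gives r = h ρ_c/(ρ_m − ρ_c), so h (1 + ρ_c/(ρ_m − ρ_c)) = Δ, i.e. h = Δ (ρ_m − ρ_c)/ρ_m.
h = 10.9 km × 610/3370 = 1.97 km.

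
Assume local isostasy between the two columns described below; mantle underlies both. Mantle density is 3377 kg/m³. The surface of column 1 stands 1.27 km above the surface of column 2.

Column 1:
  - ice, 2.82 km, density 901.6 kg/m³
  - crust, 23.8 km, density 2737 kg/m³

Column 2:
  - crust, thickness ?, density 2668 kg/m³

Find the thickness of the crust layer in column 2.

Take the compensation level at the base of the deeper column (depth z_c below the surface of column 1) and equate Σ ρ_i t_i down to z_c; mantle fills any gap and the z_c terms cancel.
Column 1: 2.82×901.6 + 23.8×2737 + (z_c − 26.62)×3377
Column 2: 1.27×0 + x×2668 + (z_c − 1.27 − 0 − x)×3377
The z_c×3377 term appears on both sides and cancels. Collect the known terms of each column as K = Σ(ρt)_known − 3377 × (depth of known layers): K_1 = 67683.112 − 3377×26.62 = −22212.628; K_2 = 0 − 3377×(1.27 + 0) = −4288.79.
Balance: K_1 = K_2 − x×(3377 − 2668), so x = (K_2 − K_1)/(3377 − 2668) = 17923.8/709 = 25.3 km.

25.3 km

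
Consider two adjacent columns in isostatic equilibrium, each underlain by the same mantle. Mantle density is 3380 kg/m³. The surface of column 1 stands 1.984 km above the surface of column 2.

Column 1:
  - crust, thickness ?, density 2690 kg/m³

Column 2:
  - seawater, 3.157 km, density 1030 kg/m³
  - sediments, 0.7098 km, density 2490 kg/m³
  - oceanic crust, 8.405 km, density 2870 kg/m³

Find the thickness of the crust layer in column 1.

Take the compensation level at the base of the deeper column (depth z_c below the surface of column 1) and equate Σ ρ_i t_i down to z_c; mantle fills any gap and the z_c terms cancel.
Column 1: x×2690 + (z_c − 0 − x)×3380
Column 2: 1.984×0 + 3.157×1030 + 0.7098×2490 + 8.405×2870 + (z_c − 1.984 − 12.2718)×3380
The z_c×3380 term appears on both sides and cancels. Collect the known terms of each column as K = Σ(ρt)_known − 3380 × (depth of known layers): K_1 = 0 − 3380×0 = 0; K_2 = 29141.462 − 3380×(1.984 + 12.2718) = −19043.142.
Balance: K_1 − x×(3380 − 2690) = K_2, so x = (K_1 − K_2)/(3380 − 2690) = 19043.1/690 = 27.6 km.

27.6 km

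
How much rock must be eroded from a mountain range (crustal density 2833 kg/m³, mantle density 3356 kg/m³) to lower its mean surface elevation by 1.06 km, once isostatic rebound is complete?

Net drop Δ = e − u = e − e ρ_c/ρ_m = e (ρ_m − ρ_c)/ρ_m.
e = Δ ρ_m/(ρ_m − ρ_c) = 1.06 km × 3356/523 = 6.8 km.

6.8 km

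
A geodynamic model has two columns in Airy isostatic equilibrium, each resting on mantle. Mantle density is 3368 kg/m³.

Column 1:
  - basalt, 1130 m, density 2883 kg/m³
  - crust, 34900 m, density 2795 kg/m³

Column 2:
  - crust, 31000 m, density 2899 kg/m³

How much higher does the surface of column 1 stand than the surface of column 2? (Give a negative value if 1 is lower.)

For any compensation level in the mantle, the mantle terms cancel and isostasy reduces to e = (Σt_1 − Σt_2) − (Σ(ρt)_1 − Σ(ρt)_2) / ρ_m.
Σt_1 = 36030 m; Σt_2 = 31000 m; Σ(ρt)_1 = 100803290; Σ(ρt)_2 = 89869000 (in m·kg/m³).
e = (36030 − 31000) − (100803290 − 89869000) / 3368 = 1780 m.

1780 m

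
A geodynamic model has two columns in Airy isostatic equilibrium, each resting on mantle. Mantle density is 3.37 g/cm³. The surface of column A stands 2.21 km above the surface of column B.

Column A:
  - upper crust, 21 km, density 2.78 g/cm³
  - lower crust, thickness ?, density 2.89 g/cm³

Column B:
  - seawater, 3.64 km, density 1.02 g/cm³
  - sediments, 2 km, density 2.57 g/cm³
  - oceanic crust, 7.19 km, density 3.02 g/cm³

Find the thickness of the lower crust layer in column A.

Take the compensation level at the base of the deeper column (depth z_c below the surface of column A) and equate Σ ρ_i t_i down to z_c; mantle fills any gap and the z_c terms cancel.
Column A: 21×2.78 + x×2.89 + (z_c − 21 − x)×3.37
Column B: 2.21×0 + 3.64×1.02 + 2×2.57 + 7.19×3.02 + (z_c − 2.21 − 12.83)×3.37
The z_c×3.37 term appears on both sides and cancels. Collect the known terms of each column as K = Σ(ρt)_known − 3.37 × (depth of known layers): K_A = 58.38 − 3.37×21 = −12.39; K_B = 30.5666 − 3.37×(2.21 + 12.83) = −20.1182.
Balance: K_A − x×(3.37 − 2.89) = K_B, so x = (K_A − K_B)/(3.37 − 2.89) = 7.7282/0.48 = 16.1 km.

16.1 km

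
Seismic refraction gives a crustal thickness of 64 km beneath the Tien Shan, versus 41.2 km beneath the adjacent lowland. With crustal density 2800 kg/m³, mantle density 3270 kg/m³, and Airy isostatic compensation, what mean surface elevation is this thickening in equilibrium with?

Excess crust Δ = 64 km − 41.2 km = 22.8 km, split between elevation h and root r with h + r = Δ.
Airy balance ρ_c h = (ρ_m − ρ_c) r gives r = h ρ_c/(ρ_m − ρ_c), so h (1 + ρ_c/(ρ_m − ρ_c)) = Δ, i.e. h = Δ (ρ_m − ρ_c)/ρ_m.
h = 22.8 km × 470/3270 = 3.28 km.

3.28 km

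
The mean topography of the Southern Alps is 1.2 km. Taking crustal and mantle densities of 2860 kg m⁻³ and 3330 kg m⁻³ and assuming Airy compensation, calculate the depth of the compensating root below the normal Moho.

Equating mass per unit area of the two columns: the weight of the topography is balanced by the buoyancy of the root, ρ_c h = (ρ_m − ρ_c) r.
r = h · ρ_c / (ρ_m − ρ_c) = 1.2 km × 2860 / (3330 − 2860) = 7.3 km.

7.3 km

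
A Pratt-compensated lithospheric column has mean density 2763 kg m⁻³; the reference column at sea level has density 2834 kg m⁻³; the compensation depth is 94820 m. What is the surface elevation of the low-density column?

ρ_ref D = ρ (D + h) → h = D (ρ_ref − ρ)/ρ.
h = 94820 m × (2834 − 2763)/2763 = 2440 m.

2440 m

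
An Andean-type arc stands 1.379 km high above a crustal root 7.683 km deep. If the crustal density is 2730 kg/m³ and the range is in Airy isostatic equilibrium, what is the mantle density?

Airy balance: ρ_c h = (ρ_m − ρ_c) r → ρ_m = ρ_c (1 + h/r).
ρ_m = 2730 × (1 + 1.379 km/7.683 km) = 3220 kg/m³.

3220 kg/m³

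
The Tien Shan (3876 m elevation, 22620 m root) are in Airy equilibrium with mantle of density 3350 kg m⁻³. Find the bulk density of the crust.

ρ_c h = (ρ_m − ρ_c) r → ρ_c (h + r) = ρ_m r → ρ_c = ρ_m r / (h + r).
ρ_c = 3350 × 22620 m / (3876 m + 22620 m) = 2860 kg m⁻³.

2860 kg m⁻³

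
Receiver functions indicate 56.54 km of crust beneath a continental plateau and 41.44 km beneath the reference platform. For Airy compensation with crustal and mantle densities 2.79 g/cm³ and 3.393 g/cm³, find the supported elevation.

Excess crust Δ = 56.54 km − 41.44 km = 15.1 km, split between elevation h and root r with h + r = Δ.
Airy balance ρ_c h = (ρ_m − ρ_c) r gives r = h ρ_c/(ρ_m − ρ_c), so h (1 + ρ_c/(ρ_m − ρ_c)) = Δ, i.e. h = Δ (ρ_m − ρ_c)/ρ_m.
h = 15.1 km × 0.603/3.393 = 2.68 km.

2.68 km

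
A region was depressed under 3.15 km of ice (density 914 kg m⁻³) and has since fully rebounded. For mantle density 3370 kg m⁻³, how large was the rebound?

Removing the load lets mantle flow back in; uplift u satisfies ρ_ice t = ρ_m u.
u = t ρ_ice/ρ_m = 3.15 km × 914/3370 = 0.854 km.

0.854 km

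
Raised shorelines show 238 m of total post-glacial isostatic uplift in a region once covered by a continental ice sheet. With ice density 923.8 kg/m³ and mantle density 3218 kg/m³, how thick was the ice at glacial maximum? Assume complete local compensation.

829 m

u = t ρ_ice/ρ_m → t = u ρ_m/ρ_ice = 238 m × 3218/923.8 = 829 m.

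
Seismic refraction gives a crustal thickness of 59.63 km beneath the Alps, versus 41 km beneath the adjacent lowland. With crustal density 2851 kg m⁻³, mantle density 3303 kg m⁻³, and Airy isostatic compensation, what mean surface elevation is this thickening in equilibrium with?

2.55 km

Excess crust Δ = 59.63 km − 41 km = 18.63 km, split between elevation h and root r with h + r = Δ.
Airy balance ρ_c h = (ρ_m − ρ_c) r gives r = h ρ_c/(ρ_m − ρ_c), so h (1 + ρ_c/(ρ_m − ρ_c)) = Δ, i.e. h = Δ (ρ_m − ρ_c)/ρ_m.
h = 18.63 km × 452/3303 = 2.55 km.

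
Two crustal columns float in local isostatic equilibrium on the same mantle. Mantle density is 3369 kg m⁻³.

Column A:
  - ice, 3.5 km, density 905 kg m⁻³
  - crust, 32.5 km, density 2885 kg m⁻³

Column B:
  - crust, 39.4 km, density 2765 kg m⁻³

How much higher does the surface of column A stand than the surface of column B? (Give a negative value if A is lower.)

For any compensation level in the mantle, the mantle terms cancel and isostasy reduces to e = (Σt_A − Σt_B) − (Σ(ρt)_A − Σ(ρt)_B) / ρ_m.
Σt_A = 36 km; Σt_B = 39.4 km; Σ(ρt)_A = 96930; Σ(ρt)_B = 108941 (in km·kg m⁻³).
e = (36 − 39.4) − (96930 − 108941) / 3369 = 0.165 km.

0.165 km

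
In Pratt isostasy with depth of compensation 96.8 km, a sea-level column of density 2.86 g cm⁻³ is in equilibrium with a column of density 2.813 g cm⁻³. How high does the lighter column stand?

1.62 km

ρ_ref D = ρ (D + h) → h = D (ρ_ref − ρ)/ρ.
h = 96.8 km × (2.86 − 2.813)/2.813 = 1.62 km.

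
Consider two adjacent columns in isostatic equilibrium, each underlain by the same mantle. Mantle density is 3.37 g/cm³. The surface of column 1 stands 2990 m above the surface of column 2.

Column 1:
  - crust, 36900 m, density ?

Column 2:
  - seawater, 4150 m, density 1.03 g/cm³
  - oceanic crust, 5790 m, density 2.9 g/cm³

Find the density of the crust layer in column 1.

Take the compensation level at the base of the deeper column (depth z_c below the surface of column 1) and equate Σ ρ_i t_i down to z_c; mantle fills any gap and the z_c terms cancel.
Column 1: 36900×ρ + (z_c − 36900)×3.37
Column 2: 2990×0 + 4150×1.03 + 5790×2.9 + (z_c − 2990 − 9940)×3.37
The z_c×3.37 term appears on both sides and cancels. Collect the known terms of each column as K = Σ(ρt)_known − 3.37 × (depth of known layers): K_1 = 0 − 3.37×36900 = −124353; K_2 = 21065.5 − 3.37×(2990 + 9940) = −22508.6.
Balance: K_1 + 36900×ρ = K_2, so ρ = (K_2 − K_1)/36900 = 101844/36900 = 2.76 g/cm³.

2.76 g/cm³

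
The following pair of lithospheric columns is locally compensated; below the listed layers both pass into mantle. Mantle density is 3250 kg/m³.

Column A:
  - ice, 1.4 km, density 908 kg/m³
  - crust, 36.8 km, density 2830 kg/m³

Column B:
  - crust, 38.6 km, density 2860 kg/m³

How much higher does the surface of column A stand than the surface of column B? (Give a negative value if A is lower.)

1.13 km

For any compensation level in the mantle, the mantle terms cancel and isostasy reduces to e = (Σt_A − Σt_B) − (Σ(ρt)_A − Σ(ρt)_B) / ρ_m.
Σt_A = 38.2 km; Σt_B = 38.6 km; Σ(ρt)_A = 105415.2; Σ(ρt)_B = 110396 (in km·kg/m³).
e = (38.2 − 38.6) − (105415.2 − 110396) / 3250 = 1.13 km.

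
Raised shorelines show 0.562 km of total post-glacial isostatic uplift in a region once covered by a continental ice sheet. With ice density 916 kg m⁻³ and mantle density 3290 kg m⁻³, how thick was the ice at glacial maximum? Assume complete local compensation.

u = t ρ_ice/ρ_m → t = u ρ_m/ρ_ice = 0.562 km × 3290/916 = 2.02 km.

2.02 km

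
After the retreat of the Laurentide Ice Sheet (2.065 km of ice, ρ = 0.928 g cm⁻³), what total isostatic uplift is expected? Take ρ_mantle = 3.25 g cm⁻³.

Removing the load lets mantle flow back in; uplift u satisfies ρ_ice t = ρ_m u.
u = t ρ_ice/ρ_m = 2.065 km × 0.928/3.25 = 0.59 km.

0.59 km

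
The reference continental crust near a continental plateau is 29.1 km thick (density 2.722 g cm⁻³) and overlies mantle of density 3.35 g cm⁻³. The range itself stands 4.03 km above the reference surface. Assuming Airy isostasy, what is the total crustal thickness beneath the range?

50.6 km

Root depth r = h ρ_c / (ρ_m − ρ_c) = 4.03 km × 2.722 / 0.628 = 17.47 km.
Total thickness = T + h + r = 29.1 km + 4.03 km + 17.47 km = 50.6 km.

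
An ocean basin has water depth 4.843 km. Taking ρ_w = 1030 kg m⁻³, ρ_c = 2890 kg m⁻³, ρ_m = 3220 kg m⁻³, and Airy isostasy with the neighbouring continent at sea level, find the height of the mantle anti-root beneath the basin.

27.3 km

Isostatic balance requires: replacing crust with seawater at the top is compensated by replacing crust with mantle at the base: d (ρ_c − ρ_w) = a (ρ_m − ρ_c).
a = d (ρ_c − ρ_w)/(ρ_m − ρ_c) = 4.843 km × 1860/330 = 27.3 km.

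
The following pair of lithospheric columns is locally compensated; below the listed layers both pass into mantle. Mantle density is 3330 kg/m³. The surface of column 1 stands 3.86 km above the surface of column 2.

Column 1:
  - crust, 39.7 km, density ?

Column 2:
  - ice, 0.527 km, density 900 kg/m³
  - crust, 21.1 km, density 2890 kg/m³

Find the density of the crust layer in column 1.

2740 kg/m³

Take the compensation level at the base of the deeper column (depth z_c below the surface of column 1) and equate Σ ρ_i t_i down to z_c; mantle fills any gap and the z_c terms cancel.
Column 1: 39.7×ρ + (z_c − 39.7)×3330
Column 2: 3.86×0 + 0.527×900 + 21.1×2890 + (z_c − 3.86 − 21.627)×3330
The z_c×3330 term appears on both sides and cancels. Collect the known terms of each column as K = Σ(ρt)_known − 3330 × (depth of known layers): K_1 = 0 − 3330×39.7 = −132201; K_2 = 61453.3 − 3330×(3.86 + 21.627) = −23418.41.
Balance: K_1 + 39.7×ρ = K_2, so ρ = (K_2 − K_1)/39.7 = 108783/39.7 = 2740 kg/m³.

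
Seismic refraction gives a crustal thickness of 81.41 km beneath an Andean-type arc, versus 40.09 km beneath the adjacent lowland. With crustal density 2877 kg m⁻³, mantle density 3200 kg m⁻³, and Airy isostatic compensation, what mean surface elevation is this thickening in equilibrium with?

4.17 km

Excess crust Δ = 81.41 km − 40.09 km = 41.32 km, split between elevation h and root r with h + r = Δ.
Airy balance ρ_c h = (ρ_m − ρ_c) r gives r = h ρ_c/(ρ_m − ρ_c), so h (1 + ρ_c/(ρ_m − ρ_c)) = Δ, i.e. h = Δ (ρ_m − ρ_c)/ρ_m.
h = 41.32 km × 323/3200 = 4.17 km.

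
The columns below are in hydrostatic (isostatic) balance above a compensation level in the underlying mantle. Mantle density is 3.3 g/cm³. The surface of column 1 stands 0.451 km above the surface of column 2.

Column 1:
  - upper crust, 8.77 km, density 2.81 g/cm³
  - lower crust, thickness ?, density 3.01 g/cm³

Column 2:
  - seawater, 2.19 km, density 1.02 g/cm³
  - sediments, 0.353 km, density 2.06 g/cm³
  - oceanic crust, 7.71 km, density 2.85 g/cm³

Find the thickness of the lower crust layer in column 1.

21 km

Take the compensation level at the base of the deeper column (depth z_c below the surface of column 1) and equate Σ ρ_i t_i down to z_c; mantle fills any gap and the z_c terms cancel.
Column 1: 8.77×2.81 + x×3.01 + (z_c − 8.77 − x)×3.3
Column 2: 0.451×0 + 2.19×1.02 + 0.353×2.06 + 7.71×2.85 + (z_c − 0.451 − 10.253)×3.3
The z_c×3.3 term appears on both sides and cancels. Collect the known terms of each column as K = Σ(ρt)_known − 3.3 × (depth of known layers): K_1 = 24.6437 − 3.3×8.77 = −4.2973; K_2 = 24.93448 − 3.3×(0.451 + 10.253) = −10.38872.
Balance: K_1 − x×(3.3 − 3.01) = K_2, so x = (K_1 − K_2)/(3.3 − 3.01) = 6.09142/0.29 = 21 km.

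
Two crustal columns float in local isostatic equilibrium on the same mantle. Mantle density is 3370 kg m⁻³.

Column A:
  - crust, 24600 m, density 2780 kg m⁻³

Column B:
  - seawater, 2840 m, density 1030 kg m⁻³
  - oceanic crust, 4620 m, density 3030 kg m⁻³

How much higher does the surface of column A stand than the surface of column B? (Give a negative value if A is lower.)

For any compensation level in the mantle, the mantle terms cancel and isostasy reduces to e = (Σt_A − Σt_B) − (Σ(ρt)_A − Σ(ρt)_B) / ρ_m.
Σt_A = 24600 m; Σt_B = 7460 m; Σ(ρt)_A = 68388000; Σ(ρt)_B = 16923800 (in m·kg m⁻³).
e = (24600 − 7460) − (68388000 − 16923800) / 3370 = 1870 m.

1870 m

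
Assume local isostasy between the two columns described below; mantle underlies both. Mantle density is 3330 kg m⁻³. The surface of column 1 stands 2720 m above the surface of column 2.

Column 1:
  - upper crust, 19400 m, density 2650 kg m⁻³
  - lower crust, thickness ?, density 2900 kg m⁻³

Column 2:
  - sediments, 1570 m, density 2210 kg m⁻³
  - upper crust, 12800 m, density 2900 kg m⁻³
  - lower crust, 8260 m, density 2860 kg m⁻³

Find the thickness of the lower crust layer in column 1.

Take the compensation level at the base of the deeper column (depth z_c below the surface of column 1) and equate Σ ρ_i t_i down to z_c; mantle fills any gap and the z_c terms cancel.
Column 1: 19400×2650 + x×2900 + (z_c − 19400 − x)×3330
Column 2: 2720×0 + 1570×2210 + 12800×2900 + 8260×2860 + (z_c − 2720 − 22630)×3330
The z_c×3330 term appears on both sides and cancels. Collect the known terms of each column as K = Σ(ρt)_known − 3330 × (depth of known layers): K_1 = 51410000 − 3330×19400 = −13192000; K_2 = 64213300 − 3330×(2720 + 22630) = −20202200.
Balance: K_1 − x×(3330 − 2900) = K_2, so x = (K_1 − K_2)/(3330 − 2900) = 7010200/430 = 16300 m.

16300 m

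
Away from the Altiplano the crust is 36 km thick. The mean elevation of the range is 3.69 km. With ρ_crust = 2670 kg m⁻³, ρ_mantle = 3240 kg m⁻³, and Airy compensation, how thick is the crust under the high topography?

57 km

Root depth r = h ρ_c / (ρ_m − ρ_c) = 3.69 km × 2670 / 570 = 17.28 km.
Total thickness = T + h + r = 36 km + 3.69 km + 17.28 km = 57 km.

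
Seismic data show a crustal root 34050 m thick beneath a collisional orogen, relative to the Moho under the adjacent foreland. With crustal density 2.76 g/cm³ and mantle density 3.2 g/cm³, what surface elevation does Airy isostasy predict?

In Airy isostatic equilibrium: ρ_c h = (ρ_m − ρ_c) r.
h = r (ρ_m − ρ_c) / ρ_c = 34050 m × (3.2 − 2.76) / 2.76 = 5430 m.

5430 m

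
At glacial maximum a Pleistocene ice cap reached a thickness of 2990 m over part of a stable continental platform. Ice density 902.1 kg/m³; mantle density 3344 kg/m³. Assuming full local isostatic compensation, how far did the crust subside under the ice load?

For local isostatic compensation: the ice load ρ_ice t is balanced by mantle displaced below, ρ_m s.
s = t ρ_ice / ρ_m = 2990 m × 902.1/3344 = 807 m.

807 m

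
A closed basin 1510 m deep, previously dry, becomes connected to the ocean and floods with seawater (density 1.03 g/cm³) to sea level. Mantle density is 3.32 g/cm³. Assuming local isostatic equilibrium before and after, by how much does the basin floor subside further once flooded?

After flooding the water column is d + s deep. Its weight must equal the weight of mantle displaced by the extra subsidence s: (d + s) ρ_w = s ρ_m.
s = d ρ_w / (ρ_m − ρ_w) = 1510 m × 1.03/(3.32 − 1.03) = 679 m.

679 m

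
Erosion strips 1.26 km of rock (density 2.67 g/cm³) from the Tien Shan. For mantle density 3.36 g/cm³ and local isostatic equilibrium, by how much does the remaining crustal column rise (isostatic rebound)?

1 km

Unloading: uplift u = e ρ_c/ρ_m = 1.26 km × 2.67/3.36 = 1 km.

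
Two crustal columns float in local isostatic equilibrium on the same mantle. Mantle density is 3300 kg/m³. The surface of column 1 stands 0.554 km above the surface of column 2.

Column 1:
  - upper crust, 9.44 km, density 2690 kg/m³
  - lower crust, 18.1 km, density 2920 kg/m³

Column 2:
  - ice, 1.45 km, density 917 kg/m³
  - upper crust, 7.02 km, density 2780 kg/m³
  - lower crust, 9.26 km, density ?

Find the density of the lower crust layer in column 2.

Take the compensation level at the base of the deeper column (depth z_c below the surface of column 1) and equate Σ ρ_i t_i down to z_c; mantle fills any gap and the z_c terms cancel.
Column 1: 9.44×2690 + 18.1×2920 + (z_c − 27.54)×3300
Column 2: 0.554×0 + 1.45×917 + 7.02×2780 + 9.26×ρ + (z_c − 0.554 − 17.73)×3300
The z_c×3300 term appears on both sides and cancels. Collect the known terms of each column as K = Σ(ρt)_known − 3300 × (depth of known layers): K_1 = 78245.6 − 3300×27.54 = −12636.4; K_2 = 20845.25 − 3300×(0.554 + 17.73) = −39491.95.
Balance: K_1 = K_2 + 9.26×ρ, so ρ = (K_1 − K_2)/9.26 = 26855.5/9.26 = 2900 kg/m³.

2900 kg/m³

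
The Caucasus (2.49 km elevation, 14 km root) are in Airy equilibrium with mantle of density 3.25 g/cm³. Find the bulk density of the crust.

2.76 g/cm³

ρ_c h = (ρ_m − ρ_c) r → ρ_c (h + r) = ρ_m r → ρ_c = ρ_m r / (h + r).
ρ_c = 3.25 × 14 km / (2.49 km + 14 km) = 2.76 g/cm³.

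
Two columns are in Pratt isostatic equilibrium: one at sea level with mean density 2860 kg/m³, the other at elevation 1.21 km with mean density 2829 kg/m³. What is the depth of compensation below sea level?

ρ_ref D = ρ (D + h) → D (ρ_ref − ρ) = ρ h.
D = ρ h/(ρ_ref − ρ) = 2829 × 1.21 km/(2860 − 2829) = 110 km.

110 km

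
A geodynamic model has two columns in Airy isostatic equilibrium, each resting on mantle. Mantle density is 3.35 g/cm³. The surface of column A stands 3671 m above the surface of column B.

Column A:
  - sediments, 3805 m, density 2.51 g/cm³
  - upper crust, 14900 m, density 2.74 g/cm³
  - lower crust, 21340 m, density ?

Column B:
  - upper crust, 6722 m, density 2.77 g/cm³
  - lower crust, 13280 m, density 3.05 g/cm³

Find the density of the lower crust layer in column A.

2.98 g/cm³

Take the compensation level at the base of the deeper column (depth z_c below the surface of column A) and equate Σ ρ_i t_i down to z_c; mantle fills any gap and the z_c terms cancel.
Column A: 3805×2.51 + 14900×2.74 + 21340×ρ + (z_c − 40045)×3.35
Column B: 3671×0 + 6722×2.77 + 13280×3.05 + (z_c − 3671 − 20002)×3.35
The z_c×3.35 term appears on both sides and cancels. Collect the known terms of each column as K = Σ(ρt)_known − 3.35 × (depth of known layers): K_A = 50376.55 − 3.35×40045 = −83774.2; K_B = 59123.94 − 3.35×(3671 + 20002) = −20180.61.
Balance: K_A + 21340×ρ = K_B, so ρ = (K_B − K_A)/21340 = 63593.6/21340 = 2.98 g/cm³.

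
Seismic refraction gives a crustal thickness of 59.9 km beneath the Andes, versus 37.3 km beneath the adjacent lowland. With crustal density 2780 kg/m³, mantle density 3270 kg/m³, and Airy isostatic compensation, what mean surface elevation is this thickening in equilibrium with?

3.39 km

Excess crust Δ = 59.9 km − 37.3 km = 22.6 km, split between elevation h and root r with h + r = Δ.
Airy balance ρ_c h = (ρ_m − ρ_c) r gives r = h ρ_c/(ρ_m − ρ_c), so h (1 + ρ_c/(ρ_m − ρ_c)) = Δ, i.e. h = Δ (ρ_m − ρ_c)/ρ_m.
h = 22.6 km × 490/3270 = 3.39 km.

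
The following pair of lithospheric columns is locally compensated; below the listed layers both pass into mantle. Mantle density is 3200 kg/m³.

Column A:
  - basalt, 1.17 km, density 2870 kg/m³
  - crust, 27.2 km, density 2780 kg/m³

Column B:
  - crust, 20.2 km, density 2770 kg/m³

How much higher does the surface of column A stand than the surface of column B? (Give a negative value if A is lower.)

For any compensation level in the mantle, the mantle terms cancel and isostasy reduces to e = (Σt_A − Σt_B) − (Σ(ρt)_A − Σ(ρt)_B) / ρ_m.
Σt_A = 28.37 km; Σt_B = 20.2 km; Σ(ρt)_A = 78973.9; Σ(ρt)_B = 55954 (in km·kg/m³).
e = (28.37 − 20.2) − (78973.9 − 55954) / 3200 = 0.976 km.

0.976 km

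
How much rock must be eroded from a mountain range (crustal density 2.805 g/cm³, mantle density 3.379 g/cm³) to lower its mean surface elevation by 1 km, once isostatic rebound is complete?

Net drop Δ = e − u = e − e ρ_c/ρ_m = e (ρ_m − ρ_c)/ρ_m.
e = Δ ρ_m/(ρ_m − ρ_c) = 1 km × 3.379/0.574 = 5.89 km.

5.89 km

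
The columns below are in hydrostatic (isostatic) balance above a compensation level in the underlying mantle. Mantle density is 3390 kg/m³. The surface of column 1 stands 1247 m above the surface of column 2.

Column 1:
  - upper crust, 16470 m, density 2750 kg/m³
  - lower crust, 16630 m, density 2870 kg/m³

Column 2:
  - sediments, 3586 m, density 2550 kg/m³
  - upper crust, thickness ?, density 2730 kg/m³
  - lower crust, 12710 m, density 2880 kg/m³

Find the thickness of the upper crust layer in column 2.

Take the compensation level at the base of the deeper column (depth z_c below the surface of column 1) and equate Σ ρ_i t_i down to z_c; mantle fills any gap and the z_c terms cancel.
Column 1: 16470×2750 + 16630×2870 + (z_c − 33100)×3390
Column 2: 1247×0 + 3586×2550 + x×2730 + 12710×2880 + (z_c − 1247 − 16296 − x)×3390
The z_c×3390 term appears on both sides and cancels. Collect the known terms of each column as K = Σ(ρt)_known − 3390 × (depth of known layers): K_1 = 93020600 − 3390×33100 = −19188400; K_2 = 45749100 − 3390×(1247 + 16296) = −13721670.
Balance: K_1 = K_2 − x×(3390 − 2730), so x = (K_2 − K_1)/(3390 − 2730) = 5466730/660 = 8280 m.

8280 m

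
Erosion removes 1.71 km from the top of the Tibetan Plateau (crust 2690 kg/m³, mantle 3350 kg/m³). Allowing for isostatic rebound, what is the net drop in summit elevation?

0.337 km

Rebound u = e ρ_c/ρ_m = 1.71 km × 2690/3350 = 1.373 km.
Net surface drop = e − u = 1.71 km − 1.373 km = e (ρ_m − ρ_c)/ρ_m = 0.337 km.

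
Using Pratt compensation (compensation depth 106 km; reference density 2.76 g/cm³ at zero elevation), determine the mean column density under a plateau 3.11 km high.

2.68 g/cm³

Pratt balance: ρ_ref D = ρ (D + h).
ρ = ρ_ref D/(D + h) = 2.76 × 106 km/(106 km + 3.11 km) = 2.68 g/cm³.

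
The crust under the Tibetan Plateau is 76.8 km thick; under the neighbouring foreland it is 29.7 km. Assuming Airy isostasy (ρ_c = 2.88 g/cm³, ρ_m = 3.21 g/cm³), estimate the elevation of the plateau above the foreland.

Excess crust Δ = 76.8 km − 29.7 km = 47.1 km, split between elevation h and root r with h + r = Δ.
Airy balance ρ_c h = (ρ_m − ρ_c) r gives r = h ρ_c/(ρ_m − ρ_c), so h (1 + ρ_c/(ρ_m − ρ_c)) = Δ, i.e. h = Δ (ρ_m − ρ_c)/ρ_m.
h = 47.1 km × 0.33/3.21 = 4.84 km.

4.84 km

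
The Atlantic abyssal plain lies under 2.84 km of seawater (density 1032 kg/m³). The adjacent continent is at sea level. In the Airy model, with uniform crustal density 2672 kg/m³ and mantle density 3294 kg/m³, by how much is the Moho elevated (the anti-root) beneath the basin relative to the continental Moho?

By Archimedes' principle applied to the lithosphere: replacing crust with seawater at the top is compensated by replacing crust with mantle at the base: d (ρ_c − ρ_w) = a (ρ_m − ρ_c).
a = d (ρ_c − ρ_w)/(ρ_m − ρ_c) = 2.84 km × 1640/622 = 7.49 km.

7.49 km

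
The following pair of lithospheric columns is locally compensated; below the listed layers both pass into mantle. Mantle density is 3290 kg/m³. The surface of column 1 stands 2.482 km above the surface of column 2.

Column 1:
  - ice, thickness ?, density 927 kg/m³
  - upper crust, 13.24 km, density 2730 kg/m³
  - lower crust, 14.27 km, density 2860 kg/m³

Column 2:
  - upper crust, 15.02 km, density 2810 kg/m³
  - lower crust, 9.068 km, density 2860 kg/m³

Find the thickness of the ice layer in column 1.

Take the compensation level at the base of the deeper column (depth z_c below the surface of column 1) and equate Σ ρ_i t_i down to z_c; mantle fills any gap and the z_c terms cancel.
Column 1: x×927 + 13.24×2730 + 14.27×2860 + (z_c − 27.51 − x)×3290
Column 2: 2.482×0 + 15.02×2810 + 9.068×2860 + (z_c − 2.482 − 24.088)×3290
The z_c×3290 term appears on both sides and cancels. Collect the known terms of each column as K = Σ(ρt)_known − 3290 × (depth of known layers): K_1 = 76957.4 − 3290×27.51 = −13550.5; K_2 = 68140.68 − 3290×(2.482 + 24.088) = −19274.62.
Balance: K_1 − x×(3290 − 927) = K_2, so x = (K_1 − K_2)/(3290 − 927) = 5724.12/2363 = 2.42 km.

2.42 km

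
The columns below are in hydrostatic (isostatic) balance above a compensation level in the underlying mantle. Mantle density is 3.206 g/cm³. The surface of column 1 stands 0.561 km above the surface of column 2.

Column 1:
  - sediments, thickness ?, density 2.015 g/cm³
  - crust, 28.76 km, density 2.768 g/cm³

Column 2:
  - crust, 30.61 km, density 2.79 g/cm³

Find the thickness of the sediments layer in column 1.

Take the compensation level at the base of the deeper column (depth z_c below the surface of column 1) and equate Σ ρ_i t_i down to z_c; mantle fills any gap and the z_c terms cancel.
Column 1: x×2.015 + 28.76×2.768 + (z_c − 28.76 − x)×3.206
Column 2: 0.561×0 + 30.61×2.79 + (z_c − 0.561 − 30.61)×3.206
The z_c×3.206 term appears on both sides and cancels. Collect the known terms of each column as K = Σ(ρt)_known − 3.206 × (depth of known layers): K_1 = 79.60768 − 3.206×28.76 = −12.59688; K_2 = 85.4019 − 3.206×(0.561 + 30.61) = −14.532326.
Balance: K_1 − x×(3.206 − 2.015) = K_2, so x = (K_1 − K_2)/(3.206 − 2.015) = 1.93545/1.191 = 1.63 km.

1.63 km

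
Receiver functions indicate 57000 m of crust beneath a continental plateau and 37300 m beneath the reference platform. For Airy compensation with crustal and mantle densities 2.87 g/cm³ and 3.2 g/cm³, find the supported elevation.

Excess crust Δ = 57000 m − 37300 m = 19700 m, split between elevation h and root r with h + r = Δ.
Airy balance ρ_c h = (ρ_m − ρ_c) r gives r = h ρ_c/(ρ_m − ρ_c), so h (1 + ρ_c/(ρ_m − ρ_c)) = Δ, i.e. h = Δ (ρ_m − ρ_c)/ρ_m.
h = 19700 m × 0.33/3.2 = 2030 m.

2030 m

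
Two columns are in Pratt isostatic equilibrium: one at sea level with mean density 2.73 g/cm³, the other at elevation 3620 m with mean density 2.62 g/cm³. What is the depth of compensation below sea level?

ρ_ref D = ρ (D + h) → D (ρ_ref − ρ) = ρ h.
D = ρ h/(ρ_ref − ρ) = 2.62 × 3620 m/(2.73 − 2.62) = 86200 m.

86200 m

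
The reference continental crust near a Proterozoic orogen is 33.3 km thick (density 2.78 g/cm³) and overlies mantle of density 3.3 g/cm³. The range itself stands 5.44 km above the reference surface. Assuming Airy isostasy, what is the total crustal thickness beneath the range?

67.8 km

Root depth r = h ρ_c / (ρ_m − ρ_c) = 5.44 km × 2.78 / 0.52 = 29.08 km.
Total thickness = T + h + r = 33.3 km + 5.44 km + 29.08 km = 67.8 km.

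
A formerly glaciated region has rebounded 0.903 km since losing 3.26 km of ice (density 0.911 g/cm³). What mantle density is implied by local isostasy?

3.29 g/cm³

ρ_m = ρ_ice t / u = 0.911 × 3.26 km/0.903 km = 3.29 g/cm³.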